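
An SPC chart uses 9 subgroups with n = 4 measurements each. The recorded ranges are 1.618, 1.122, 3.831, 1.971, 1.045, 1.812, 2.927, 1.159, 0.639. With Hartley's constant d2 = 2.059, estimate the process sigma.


R_bar = (1.618 + 1.122 + 3.831 + 1.971 + 1.045 + 1.812 + 2.927 + 1.159 + 0.639) / 9
R_bar = 16.124 / 9 = 1.7915556
sigma_hat = R_bar / d2 = 1.7915556 / 2.059 = 0.8701

0.8701


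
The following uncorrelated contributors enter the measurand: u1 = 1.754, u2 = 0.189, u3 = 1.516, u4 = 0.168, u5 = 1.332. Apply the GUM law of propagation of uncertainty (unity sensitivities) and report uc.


uc = sqrt(1.754^2 + 0.189^2 + 1.516^2 + 0.168^2 + 1.332^2)
uc = sqrt(7.212941)
uc = 2.6857

2.6857


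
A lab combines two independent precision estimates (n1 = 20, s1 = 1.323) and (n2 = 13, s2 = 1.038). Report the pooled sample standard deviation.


s_p = sqrt(((n1-1)*s1^2 + (n2-1)*s2^2) / (n1+n2-2))
numerator = (20-1)*1.323^2 + (13-1)*1.038^2 = 33.256251 + 12.929328 = 46.185579
denominator = 20 + 13 - 2 = 31
s_p^2 = 46.185579 / 31 = 1.4898574
s_p = sqrt(1.4898574) = 1.2206

1.2206


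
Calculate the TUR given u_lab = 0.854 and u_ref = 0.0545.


TUR = u_lab / u_ref
= 0.854 / 0.0545
= 15.6697

15.6697


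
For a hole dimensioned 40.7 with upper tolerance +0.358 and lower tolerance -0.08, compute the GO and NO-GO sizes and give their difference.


GO = nominal - lower_tol (smallest hole = maximum material condition)
GO = 40.7 - 0.08 = 40.62
NO-GO = nominal + upper_tol (largest hole = least material condition)
NO-GO = 40.7 + 0.358 = 41.058
spread = NO-GO - GO = 41.058 - 40.62 = 0.4380

0.4380


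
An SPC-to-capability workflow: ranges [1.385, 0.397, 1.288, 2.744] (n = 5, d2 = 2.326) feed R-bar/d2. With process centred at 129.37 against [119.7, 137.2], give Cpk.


R_bar = (1.385 + 0.397 + 1.288 + 2.744) / 4 = 1.4535
sigma = R_bar / d2 = 1.4535 / 2.326 = 0.62489252
Cp = (USL - LSL)/(6*sigma) = (137.2 - 119.7)/(6*0.62489252) = 4.6675
Cpu = (137.2 - 129.37)/(3*0.62489252) = 4.1767
Cpl = (129.37 - 119.7)/(3*0.62489252) = 5.1582
Cpk = min(Cpu, Cpl) = 4.1767

4.1767


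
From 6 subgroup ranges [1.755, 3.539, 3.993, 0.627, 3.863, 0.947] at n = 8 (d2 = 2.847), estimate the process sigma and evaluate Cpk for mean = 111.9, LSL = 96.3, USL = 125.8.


R_bar = (1.755 + 3.539 + 3.993 + 0.627 + 3.863 + 0.947) / 6 = 2.454
sigma = R_bar / d2 = 2.454 / 2.847 = 0.86195996
Cp = (USL - LSL)/(6*sigma) = (125.8 - 96.3)/(6*0.86195996) = 5.7041
Cpu = (125.8 - 111.9)/(3*0.86195996) = 5.3753
Cpl = (111.9 - 96.3)/(3*0.86195996) = 6.0328
Cpk = min(Cpu, Cpl) = 5.3753

5.3753


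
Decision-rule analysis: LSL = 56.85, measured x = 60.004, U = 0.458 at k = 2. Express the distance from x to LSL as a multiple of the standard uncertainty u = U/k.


u = U / k = 0.458 / 2 = 0.229
margin = |LSL - x| = |56.85 - 60.004| = 3.154
z = margin / u = 3.154 / 0.229
z = 13.7729

13.7729


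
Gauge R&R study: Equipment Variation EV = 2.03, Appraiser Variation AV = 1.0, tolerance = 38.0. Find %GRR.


GRR = sqrt(EV^2 + AV^2) = sqrt(2.03^2 + 1.0^2) = 2.2629406
%GRR = GRR / tol * 100 = 2.2629406 / 38.0 * 100
%GRR = 5.9551

5.9551


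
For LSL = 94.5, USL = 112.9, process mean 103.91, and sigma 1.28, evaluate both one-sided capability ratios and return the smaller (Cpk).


Cpu = (USL - mean) / (3*sigma) = (112.9 - 103.91) / (3*1.28) = 2.3411
Cpl = (mean - LSL) / (3*sigma) = (103.91 - 94.5) / (3*1.28) = 2.4505
Cpk = min(Cpu, Cpl) = 2.3411

2.3411


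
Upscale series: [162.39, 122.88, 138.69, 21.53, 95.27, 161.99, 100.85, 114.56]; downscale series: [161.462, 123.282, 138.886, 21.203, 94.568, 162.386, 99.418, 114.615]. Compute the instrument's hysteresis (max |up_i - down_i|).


|162.39 - 161.462| = 0.9280
|122.88 - 123.282| = 0.4020
|138.69 - 138.886| = 0.1960
|21.53 - 21.203| = 0.3270
|95.27 - 94.568| = 0.7020
|161.99 - 162.386| = 0.3960
|100.85 - 99.418| = 1.4320
|114.56 - 114.615| = 0.0550
hysteresis = max(diffs) = 1.4320

1.4320


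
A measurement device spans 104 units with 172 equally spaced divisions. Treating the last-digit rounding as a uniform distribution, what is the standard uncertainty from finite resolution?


resolution = range / divisions
resolution = 104 / 172 = 0.60465116
u_res = resolution / (2*sqrt(3))
u_res = 0.60465116 / 3.4641016
u_res = 0.1745

0.1745


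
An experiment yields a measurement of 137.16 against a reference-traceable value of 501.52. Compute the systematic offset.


Systematic error = measured - true
= 137.16 - 501.52
= -364.3600

-364.3600


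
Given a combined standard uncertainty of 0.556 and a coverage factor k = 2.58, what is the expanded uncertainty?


U = k * uc
U = 2.58 * 0.556
U = 1.4345

1.4345


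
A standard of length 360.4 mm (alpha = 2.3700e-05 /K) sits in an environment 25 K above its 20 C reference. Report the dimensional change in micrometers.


dL = L * alpha * dT
= 360.4 * 2.3700e-05 * 25
= 0.2135370 mm
dL_um = 0.2135370 * 1000 = 213.5370 um

213.5370


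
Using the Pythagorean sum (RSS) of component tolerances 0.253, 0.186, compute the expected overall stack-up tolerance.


RSS = sqrt(0.253^2 + 0.186^2)
= sqrt(0.098605)
= 0.3140

0.3140


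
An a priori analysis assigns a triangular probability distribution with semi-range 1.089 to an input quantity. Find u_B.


u_B = half_width / sqrt(6)
u_B = 1.089 / 2.4494897
u_B = 0.4446

0.4446


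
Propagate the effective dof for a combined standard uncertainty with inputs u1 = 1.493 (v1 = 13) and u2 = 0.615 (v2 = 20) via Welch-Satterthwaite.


uc = sqrt(u1^2 + u2^2) = sqrt(1.493^2 + 0.615^2) = 1.6147055
v_eff = uc^4 / (u1^4/v1 + u2^4/v2)
= 1.6147055^4 / (1.493^4/13 + 0.615^4/20)
= 6.7978769 / 0.38935728
v_eff = 17.4592

17.4592


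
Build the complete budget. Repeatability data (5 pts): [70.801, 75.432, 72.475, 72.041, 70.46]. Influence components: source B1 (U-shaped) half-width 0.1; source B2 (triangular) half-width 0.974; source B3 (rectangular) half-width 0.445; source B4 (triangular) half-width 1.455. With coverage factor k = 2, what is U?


mean = (70.801 + 75.432 + 72.475 + 72.041 + 70.46) / 5 = 72.2418
s = sqrt(sum((x - mean)^2)/(n-1)) = 1.9699489
u_A = s / sqrt(n) = 1.9699489 / sqrt(5) = 0.88098793
u_B1 = 0.1 / sqrt(2) = 0.070710678
u_B2 = 0.974 / sqrt(6) = 0.39763383
u_B3 = 0.445 / sqrt(3) = 0.25692087
u_B4 = 1.455 / sqrt(6) = 0.59400126
uc = sqrt(0.88098793^2 + 0.070710678^2 + 0.39763383^2 + 0.25692087^2 + 0.59400126^2) = 1.1653747
U = k * uc = 2 * 1.1653747
U = 2.3307

2.3307


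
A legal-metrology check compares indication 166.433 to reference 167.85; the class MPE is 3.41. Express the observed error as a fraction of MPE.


e = indication - reference = 166.433 - 167.85 = -1.4170
|e| = 1.4170
ratio = |e| / MPE = 1.4170 / 3.41
ratio = 0.4155

0.4155


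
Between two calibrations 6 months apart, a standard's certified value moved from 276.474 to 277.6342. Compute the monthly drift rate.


rate = (v2 - v1) / months
= (277.6342 - 276.474) / 6
= 1.1602 / 6
= 0.1934

0.1934


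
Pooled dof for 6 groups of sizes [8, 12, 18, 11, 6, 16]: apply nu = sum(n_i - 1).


nu = sum_i (n_i - 1)
nu = ((8 - 1) + (12 - 1) + (18 - 1) + (11 - 1) + (6 - 1) + (16 - 1))
nu = 7 + 11 + 17 + 10 + 5 + 15
nu = 65

65


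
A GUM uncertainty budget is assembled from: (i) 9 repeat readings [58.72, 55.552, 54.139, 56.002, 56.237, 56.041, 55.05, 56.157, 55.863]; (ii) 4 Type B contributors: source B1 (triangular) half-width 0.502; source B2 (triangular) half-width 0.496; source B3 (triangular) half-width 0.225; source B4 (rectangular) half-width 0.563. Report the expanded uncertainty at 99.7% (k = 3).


mean = (58.72 + 55.552 + 54.139 + 56.002 + 56.237 + 56.041 + 55.05 + 56.157 + 55.863) / 9 = 55.97344444
s = sqrt(sum((x - mean)^2)/(n-1)) = 1.2277953
u_A = s / sqrt(n) = 1.2277953 / sqrt(9) = 0.4092651
u_B1 = 0.502 / sqrt(6) = 0.20494064
u_B2 = 0.496 / sqrt(6) = 0.20249115
u_B3 = 0.225 / sqrt(6) = 0.091855865
u_B4 = 0.563 / sqrt(3) = 0.3250482
uc = sqrt(0.4092651^2 + 0.20494064^2 + 0.20249115^2 + 0.091855865^2 + 0.3250482^2) = 0.6038171
U = k * uc = 3 * 0.6038171
U = 1.8115

1.8115


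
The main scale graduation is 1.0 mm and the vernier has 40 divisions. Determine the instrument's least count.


LC = MSD / n_div
= 1.0 / 40
= 0.0250

0.0250


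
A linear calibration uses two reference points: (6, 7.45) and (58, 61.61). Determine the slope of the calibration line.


slope = (y2 - y1) / (x2 - x1)
= (61.61 - 7.45) / (58 - 6)
= 54.1600 / 52
= 1.0415

1.0415


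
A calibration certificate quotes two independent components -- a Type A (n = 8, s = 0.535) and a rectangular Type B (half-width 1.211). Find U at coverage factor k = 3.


u_A = s / sqrt(n) = 0.535 / sqrt(8) = 0.18915106
u_B = half_width / sqrt(3) = 1.211 / sqrt(3) = 0.69917118
uc = sqrt(u_A^2 + u_B^2) = sqrt(0.18915106^2 + 0.69917118^2) = 0.7243055
U = k * uc = 3 * 0.7243055
U = 2.1729

2.1729


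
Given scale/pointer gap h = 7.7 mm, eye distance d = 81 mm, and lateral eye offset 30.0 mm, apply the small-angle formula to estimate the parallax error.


error = h * offset / d
= 7.7 * 30.0 / 81
= 2.8519

2.8519


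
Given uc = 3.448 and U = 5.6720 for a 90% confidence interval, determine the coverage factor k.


k = U / uc
k = 5.6720 / 3.448
k = 1.645

1.645


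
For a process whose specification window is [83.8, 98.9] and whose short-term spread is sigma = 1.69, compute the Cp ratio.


Cp = (USL - LSL) / (6 * sigma)
= (98.9 - 83.8) / (6 * 1.69)
= 15.1000 / 10.1400
= 1.4892

1.4892


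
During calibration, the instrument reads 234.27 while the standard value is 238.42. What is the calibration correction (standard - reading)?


Correction = standard - reading
= 238.42 - 234.27
= 4.1500

4.1500


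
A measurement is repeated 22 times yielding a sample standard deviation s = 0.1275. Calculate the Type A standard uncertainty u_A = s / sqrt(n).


u_A = s / sqrt(n)
u_A = 0.1275 / sqrt(22)
u_A = 0.1275 / 4.6904158
u_A = 0.0272

0.0272


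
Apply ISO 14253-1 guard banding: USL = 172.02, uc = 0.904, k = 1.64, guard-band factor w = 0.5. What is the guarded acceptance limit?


U = k * uc = 1.64 * 0.904 = 1.48256
guard band g = w * U = 0.5 * 1.48256 = 0.74128
AL = USL - g = 172.02 - 0.74128
AL = 171.2787

171.2787


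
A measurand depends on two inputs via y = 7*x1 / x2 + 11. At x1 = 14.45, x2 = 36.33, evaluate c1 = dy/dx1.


y = 7*x1 / x2 + 11
dy/dx1 = 7/x2
Evaluate at x2 = 36.33: c1 = 7 / 36.33
c1 = 0.1927

0.1927


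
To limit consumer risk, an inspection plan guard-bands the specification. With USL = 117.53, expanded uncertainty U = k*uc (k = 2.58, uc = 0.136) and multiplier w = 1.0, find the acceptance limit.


U = k * uc = 2.58 * 0.136 = 0.35088
guard band g = w * U = 1.0 * 0.35088 = 0.35088
AL = USL - g = 117.53 - 0.35088
AL = 117.1791

117.1791


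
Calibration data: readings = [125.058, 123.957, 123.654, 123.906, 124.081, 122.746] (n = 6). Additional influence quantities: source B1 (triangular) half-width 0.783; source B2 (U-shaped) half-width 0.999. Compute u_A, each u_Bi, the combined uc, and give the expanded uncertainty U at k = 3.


mean = (125.058 + 123.957 + 123.654 + 123.906 + 124.081 + 122.746) / 6 = 123.9003333
s = sqrt(sum((x - mean)^2)/(n-1)) = 0.74420983
u_A = s / sqrt(n) = 0.74420983 / sqrt(6) = 0.30382239
u_B1 = 0.783 / sqrt(6) = 0.31965841
u_B2 = 0.999 / sqrt(2) = 0.70639967
uc = sqrt(0.30382239^2 + 0.31965841^2 + 0.70639967^2) = 0.83276049
U = k * uc = 3 * 0.83276049
U = 2.4983

2.4983


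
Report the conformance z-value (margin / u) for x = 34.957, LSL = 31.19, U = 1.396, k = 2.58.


u = U / k = 1.396 / 2.58 = 0.54108527
margin = |LSL - x| = |31.19 - 34.957| = 3.767
z = margin / u = 3.767 / 0.54108527
z = 6.9619

6.9619


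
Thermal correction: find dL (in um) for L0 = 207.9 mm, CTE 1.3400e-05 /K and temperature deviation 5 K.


dL = L * alpha * dT
= 207.9 * 1.3400e-05 * 5
= 0.0139293 mm
dL_um = 0.0139293 * 1000 = 13.9293 um

13.9293


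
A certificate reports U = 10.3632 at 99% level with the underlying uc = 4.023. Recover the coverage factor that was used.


k = U / uc
k = 10.3632 / 4.023
k = 2.576

2.576


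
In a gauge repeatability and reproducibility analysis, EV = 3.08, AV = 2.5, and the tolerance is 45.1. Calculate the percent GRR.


GRR = sqrt(EV^2 + AV^2) = sqrt(3.08^2 + 2.5^2) = 3.9669132
%GRR = GRR / tol * 100 = 3.9669132 / 45.1 * 100
%GRR = 8.7958

8.7958


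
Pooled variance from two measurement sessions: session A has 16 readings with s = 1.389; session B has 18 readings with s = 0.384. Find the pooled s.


s_p = sqrt(((n1-1)*s1^2 + (n2-1)*s2^2) / (n1+n2-2))
numerator = (16-1)*1.389^2 + (18-1)*0.384^2 = 28.939815 + 2.506752 = 31.446567
denominator = 16 + 18 - 2 = 32
s_p^2 = 31.446567 / 32 = 0.98270522
s_p = sqrt(0.98270522) = 0.9913

0.9913


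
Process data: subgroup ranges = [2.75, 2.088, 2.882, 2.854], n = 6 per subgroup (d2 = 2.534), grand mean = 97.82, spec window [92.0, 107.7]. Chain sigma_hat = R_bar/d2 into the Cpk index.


R_bar = (2.75 + 2.088 + 2.882 + 2.854) / 4 = 2.6435
sigma = R_bar / d2 = 2.6435 / 2.534 = 1.0432123
Cp = (USL - LSL)/(6*sigma) = (107.7 - 92.0)/(6*1.0432123) = 2.5083
Cpu = (107.7 - 97.82)/(3*1.0432123) = 3.1569
Cpl = (97.82 - 92.0)/(3*1.0432123) = 1.8596
Cpk = min(Cpu, Cpl) = 1.8596

1.8596


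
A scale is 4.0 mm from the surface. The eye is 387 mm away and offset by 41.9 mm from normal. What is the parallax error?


error = h * offset / d
= 4.0 * 41.9 / 387
= 0.4331

0.4331


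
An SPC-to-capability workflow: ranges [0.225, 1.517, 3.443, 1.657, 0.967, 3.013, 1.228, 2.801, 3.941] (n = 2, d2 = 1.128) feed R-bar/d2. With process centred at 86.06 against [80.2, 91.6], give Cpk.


R_bar = (0.225 + 1.517 + 3.443 + 1.657 + 0.967 + 3.013 + 1.228 + 2.801 + 3.941) / 9 = 2.088
sigma = R_bar / d2 = 2.088 / 1.128 = 1.8510638
Cp = (USL - LSL)/(6*sigma) = (91.6 - 80.2)/(6*1.8510638) = 1.0264
Cpu = (91.6 - 86.06)/(3*1.8510638) = 0.9976
Cpl = (86.06 - 80.2)/(3*1.8510638) = 1.0552
Cpk = min(Cpu, Cpl) = 0.9976

0.9976


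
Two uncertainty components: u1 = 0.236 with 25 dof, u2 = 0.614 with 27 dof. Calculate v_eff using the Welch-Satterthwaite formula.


uc = sqrt(u1^2 + u2^2) = sqrt(0.236^2 + 0.614^2) = 0.65779328
v_eff = uc^4 / (u1^4/v1 + u2^4/v2)
= 0.65779328^4 / (0.236^4/25 + 0.614^4/27)
= 0.18722237 / 0.0053880071
v_eff = 34.7480

34.7480


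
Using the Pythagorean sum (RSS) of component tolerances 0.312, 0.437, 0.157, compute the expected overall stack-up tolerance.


RSS = sqrt(0.312^2 + 0.437^2 + 0.157^2)
= sqrt(0.312962)
= 0.5594

0.5594


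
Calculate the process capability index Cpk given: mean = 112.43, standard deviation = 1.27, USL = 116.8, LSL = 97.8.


Cpu = (USL - mean) / (3*sigma) = (116.8 - 112.43) / (3*1.27) = 1.1470
Cpl = (mean - LSL) / (3*sigma) = (112.43 - 97.8) / (3*1.27) = 3.8399
Cpk = min(Cpu, Cpl) = 1.1470

1.1470


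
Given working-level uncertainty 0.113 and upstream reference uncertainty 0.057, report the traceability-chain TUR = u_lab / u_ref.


TUR = u_lab / u_ref
= 0.113 / 0.057
= 1.9825

1.9825


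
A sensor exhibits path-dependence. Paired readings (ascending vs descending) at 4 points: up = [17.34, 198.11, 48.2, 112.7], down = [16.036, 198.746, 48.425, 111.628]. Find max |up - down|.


|17.34 - 16.036| = 1.3040
|198.11 - 198.746| = 0.6360
|48.2 - 48.425| = 0.2250
|112.7 - 111.628| = 1.0720
hysteresis = max(diffs) = 1.3040

1.3040


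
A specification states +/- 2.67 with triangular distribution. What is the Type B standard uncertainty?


u_B = half_width / sqrt(6)
u_B = 2.67 / 2.4494897
u_B = 1.0900

1.0900


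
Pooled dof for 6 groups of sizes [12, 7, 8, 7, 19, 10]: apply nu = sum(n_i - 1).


nu = sum_i (n_i - 1)
nu = ((12 - 1) + (7 - 1) + (8 - 1) + (7 - 1) + (19 - 1) + (10 - 1))
nu = 11 + 6 + 7 + 6 + 18 + 9
nu = 57

57


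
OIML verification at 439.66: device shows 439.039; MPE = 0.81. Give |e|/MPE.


e = indication - reference = 439.039 - 439.66 = -0.6210
|e| = 0.6210
ratio = |e| / MPE = 0.6210 / 0.81
ratio = 0.7667

0.7667


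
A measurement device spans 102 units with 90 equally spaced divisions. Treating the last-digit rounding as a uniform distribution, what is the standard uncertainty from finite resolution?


resolution = range / divisions
resolution = 102 / 90 = 1.1333333
u_res = resolution / (2*sqrt(3))
u_res = 1.1333333 / 3.4641016
u_res = 0.3272

0.3272


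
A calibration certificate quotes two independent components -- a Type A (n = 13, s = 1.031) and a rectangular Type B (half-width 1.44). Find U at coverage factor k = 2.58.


u_A = s / sqrt(n) = 1.031 / sqrt(13) = 0.28594795
u_B = half_width / sqrt(3) = 1.44 / sqrt(3) = 0.83138439
uc = sqrt(u_A^2 + u_B^2) = sqrt(0.28594795^2 + 0.83138439^2) = 0.87918498
U = k * uc = 2.58 * 0.87918498
U = 2.2683

2.2683


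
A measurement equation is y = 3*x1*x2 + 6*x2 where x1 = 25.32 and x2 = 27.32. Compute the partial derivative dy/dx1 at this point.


y = 3*x1*x2 + 6*x2
dy/dx1 = 3*x2
Evaluate at x2 = 27.32: c1 = 3 * 27.32
c1 = 81.9600

81.9600


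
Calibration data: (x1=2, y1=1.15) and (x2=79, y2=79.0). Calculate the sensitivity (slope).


slope = (y2 - y1) / (x2 - x1)
= (79.0 - 1.15) / (79 - 2)
= 77.8500 / 77
= 1.0110

1.0110


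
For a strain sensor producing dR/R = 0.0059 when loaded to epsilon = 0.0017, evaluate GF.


GF = (dR/R) / epsilon
= 0.0059 / 0.0017
= 3.4706

3.4706


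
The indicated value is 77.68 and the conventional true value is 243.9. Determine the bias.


Systematic error = measured - true
= 77.68 - 243.9
= -166.2200

-166.2200


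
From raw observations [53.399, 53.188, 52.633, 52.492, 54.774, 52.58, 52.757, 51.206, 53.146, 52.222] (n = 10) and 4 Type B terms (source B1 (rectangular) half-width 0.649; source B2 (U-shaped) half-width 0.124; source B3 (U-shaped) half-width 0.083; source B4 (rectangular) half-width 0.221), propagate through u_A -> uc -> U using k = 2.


mean = (53.399 + 53.188 + 52.633 + 52.492 + 54.774 + 52.58 + 52.757 + 51.206 + 53.146 + 52.222) / 10 = 52.8397
s = sqrt(sum((x - mean)^2)/(n-1)) = 0.91638772
u_A = s / sqrt(n) = 0.91638772 / sqrt(10) = 0.28978724
u_B1 = 0.649 / sqrt(3) = 0.37470032
u_B2 = 0.124 / sqrt(2) = 0.087681241
u_B3 = 0.083 / sqrt(2) = 0.058689863
u_B4 = 0.221 / sqrt(3) = 0.12759441
uc = sqrt(0.28978724^2 + 0.37470032^2 + 0.087681241^2 + 0.058689863^2 + 0.12759441^2) = 0.50178662
U = k * uc = 2 * 0.50178662
U = 1.0036

1.0036


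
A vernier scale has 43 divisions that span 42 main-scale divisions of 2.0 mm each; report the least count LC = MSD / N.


LC = MSD / n_div
= 2.0 / 43
= 0.0465

0.0465


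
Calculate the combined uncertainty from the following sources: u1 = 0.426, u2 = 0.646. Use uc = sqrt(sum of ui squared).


uc = sqrt(0.426^2 + 0.646^2)
uc = sqrt(0.598792)
uc = 0.7738

0.7738


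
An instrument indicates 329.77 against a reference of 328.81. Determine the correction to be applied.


Correction = standard - reading
= 328.81 - 329.77
= -0.9600

-0.9600


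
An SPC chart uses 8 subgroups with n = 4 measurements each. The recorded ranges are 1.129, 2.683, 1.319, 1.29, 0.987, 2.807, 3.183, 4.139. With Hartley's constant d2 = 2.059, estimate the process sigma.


R_bar = (1.129 + 2.683 + 1.319 + 1.29 + 0.987 + 2.807 + 3.183 + 4.139) / 8
R_bar = 17.537 / 8 = 2.192125
sigma_hat = R_bar / d2 = 2.192125 / 2.059 = 1.0647

1.0647


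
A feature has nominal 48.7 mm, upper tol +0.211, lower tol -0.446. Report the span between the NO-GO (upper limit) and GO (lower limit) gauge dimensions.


GO = nominal - lower_tol (smallest hole = maximum material condition)
GO = 48.7 - 0.446 = 48.254
NO-GO = nominal + upper_tol (largest hole = least material condition)
NO-GO = 48.7 + 0.211 = 48.911
spread = NO-GO - GO = 48.911 - 48.254 = 0.6570

0.6570


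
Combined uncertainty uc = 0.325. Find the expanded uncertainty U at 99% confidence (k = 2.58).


U = k * uc
U = 2.58 * 0.325
U = 0.8385

0.8385


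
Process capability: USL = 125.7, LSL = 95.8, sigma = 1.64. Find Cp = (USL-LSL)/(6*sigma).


Cp = (USL - LSL) / (6 * sigma)
= (125.7 - 95.8) / (6 * 1.64)
= 29.9000 / 9.8400
= 3.0386

3.0386


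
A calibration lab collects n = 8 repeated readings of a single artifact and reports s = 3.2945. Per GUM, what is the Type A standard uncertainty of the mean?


u_A = s / sqrt(n)
u_A = 3.2945 / sqrt(8)
u_A = 3.2945 / 2.8284271
u_A = 1.1648

1.1648


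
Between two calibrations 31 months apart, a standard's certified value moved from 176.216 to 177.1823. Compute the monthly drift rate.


rate = (v2 - v1) / months
= (177.1823 - 176.216) / 31
= 0.9663 / 31
= 0.0312

0.0312


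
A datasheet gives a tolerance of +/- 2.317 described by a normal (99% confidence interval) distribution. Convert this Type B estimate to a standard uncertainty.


u_B = half_width / 2.576
u_B = 2.317 / 2.576
u_B = 0.8995

0.8995


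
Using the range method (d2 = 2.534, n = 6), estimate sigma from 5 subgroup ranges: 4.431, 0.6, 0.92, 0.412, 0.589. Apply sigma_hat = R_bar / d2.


R_bar = (4.431 + 0.6 + 0.92 + 0.412 + 0.589) / 5
R_bar = 6.952 / 5 = 1.3904
sigma_hat = R_bar / d2 = 1.3904 / 2.534 = 0.5487

0.5487


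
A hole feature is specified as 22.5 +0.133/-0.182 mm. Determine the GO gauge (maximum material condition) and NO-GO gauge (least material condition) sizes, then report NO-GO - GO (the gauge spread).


GO = nominal - lower_tol (smallest hole = maximum material condition)
GO = 22.5 - 0.182 = 22.318
NO-GO = nominal + upper_tol (largest hole = least material condition)
NO-GO = 22.5 + 0.133 = 22.633
spread = NO-GO - GO = 22.633 - 22.318 = 0.3150

0.3150


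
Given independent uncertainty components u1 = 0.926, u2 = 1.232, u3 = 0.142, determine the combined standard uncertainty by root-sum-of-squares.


uc = sqrt(0.926^2 + 1.232^2 + 0.142^2)
uc = sqrt(2.395464)
uc = 1.5477

1.5477


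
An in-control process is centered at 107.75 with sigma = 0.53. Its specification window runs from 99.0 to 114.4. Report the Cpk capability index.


Cpu = (USL - mean) / (3*sigma) = (114.4 - 107.75) / (3*0.53) = 4.1824
Cpl = (mean - LSL) / (3*sigma) = (107.75 - 99.0) / (3*0.53) = 5.5031
Cpk = min(Cpu, Cpl) = 4.1824

4.1824


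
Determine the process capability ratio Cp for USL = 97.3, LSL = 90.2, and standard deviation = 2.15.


Cp = (USL - LSL) / (6 * sigma)
= (97.3 - 90.2) / (6 * 2.15)
= 7.1000 / 12.9000
= 0.5504

0.5504


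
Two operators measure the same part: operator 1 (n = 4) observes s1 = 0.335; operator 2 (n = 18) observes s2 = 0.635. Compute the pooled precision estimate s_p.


s_p = sqrt(((n1-1)*s1^2 + (n2-1)*s2^2) / (n1+n2-2))
numerator = (4-1)*0.335^2 + (18-1)*0.635^2 = 0.336675 + 6.854825 = 7.1915
denominator = 4 + 18 - 2 = 20
s_p^2 = 7.1915 / 20 = 0.359575
s_p = sqrt(0.359575) = 0.5996

0.5996


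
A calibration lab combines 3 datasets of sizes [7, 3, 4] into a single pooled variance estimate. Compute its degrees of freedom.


nu = sum_i (n_i - 1)
nu = ((7 - 1) + (3 - 1) + (4 - 1))
nu = 6 + 2 + 3
nu = 11

11


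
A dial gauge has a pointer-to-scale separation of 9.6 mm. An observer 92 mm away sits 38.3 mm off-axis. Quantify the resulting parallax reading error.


error = h * offset / d
= 9.6 * 38.3 / 92
= 3.9965

3.9965


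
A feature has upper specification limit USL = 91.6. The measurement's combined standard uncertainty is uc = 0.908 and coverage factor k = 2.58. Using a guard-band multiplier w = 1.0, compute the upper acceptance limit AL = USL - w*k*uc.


U = k * uc = 2.58 * 0.908 = 2.34264
guard band g = w * U = 1.0 * 2.34264 = 2.34264
AL = USL - g = 91.6 - 2.34264
AL = 89.2574

89.2574


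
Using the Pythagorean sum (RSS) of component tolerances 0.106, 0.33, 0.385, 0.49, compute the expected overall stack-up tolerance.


RSS = sqrt(0.106^2 + 0.33^2 + 0.385^2 + 0.49^2)
= sqrt(0.508461)
= 0.7131

0.7131


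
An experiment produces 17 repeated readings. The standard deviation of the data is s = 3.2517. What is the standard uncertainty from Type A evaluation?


u_A = s / sqrt(n)
u_A = 3.2517 / sqrt(17)
u_A = 3.2517 / 4.1231056
u_A = 0.7887

0.7887


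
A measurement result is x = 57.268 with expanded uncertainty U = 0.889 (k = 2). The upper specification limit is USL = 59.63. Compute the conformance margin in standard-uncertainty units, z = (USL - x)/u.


u = U / k = 0.889 / 2 = 0.4445
margin = |USL - x| = |59.63 - 57.268| = 2.362
z = margin / u = 2.362 / 0.4445
z = 5.3138

5.3138


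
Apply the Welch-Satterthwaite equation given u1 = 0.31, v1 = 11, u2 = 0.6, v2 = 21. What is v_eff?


uc = sqrt(u1^2 + u2^2) = sqrt(0.31^2 + 0.6^2) = 0.67535176
v_eff = uc^4 / (u1^4/v1 + u2^4/v2)
= 0.67535176^4 / (0.31^4/11 + 0.6^4/21)
= 0.20802721 / 0.0070109931
v_eff = 29.6716

29.6716


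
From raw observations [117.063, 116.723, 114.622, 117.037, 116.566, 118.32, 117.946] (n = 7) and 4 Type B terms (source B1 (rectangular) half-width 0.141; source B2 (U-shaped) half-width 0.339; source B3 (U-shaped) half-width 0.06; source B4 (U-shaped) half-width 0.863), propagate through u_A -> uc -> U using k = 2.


mean = (117.063 + 116.723 + 114.622 + 117.037 + 116.566 + 118.32 + 117.946) / 7 = 116.8967143
s = sqrt(sum((x - mean)^2)/(n-1)) = 1.1893939
u_A = s / sqrt(n) = 1.1893939 / sqrt(7) = 0.44954864
u_B1 = 0.141 / sqrt(3) = 0.081406388
u_B2 = 0.339 / sqrt(2) = 0.2397092
u_B3 = 0.06 / sqrt(2) = 0.042426407
u_B4 = 0.863 / sqrt(2) = 0.61023315
uc = sqrt(0.44954864^2 + 0.081406388^2 + 0.2397092^2 + 0.042426407^2 + 0.61023315^2) = 0.8002287
U = k * uc = 2 * 0.8002287
U = 1.6005

1.6005


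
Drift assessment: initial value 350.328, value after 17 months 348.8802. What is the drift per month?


rate = (v2 - v1) / months
= (348.8802 - 350.328) / 17
= -1.4478 / 17
= -0.0852

-0.0852


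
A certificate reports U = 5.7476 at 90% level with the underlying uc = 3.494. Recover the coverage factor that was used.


k = U / uc
k = 5.7476 / 3.494
k = 1.645

1.645


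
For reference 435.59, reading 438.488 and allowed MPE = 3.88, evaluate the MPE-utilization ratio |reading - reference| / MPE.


e = indication - reference = 438.488 - 435.59 = 2.8980
|e| = 2.8980
ratio = |e| / MPE = 2.8980 / 3.88
ratio = 0.7469

0.7469


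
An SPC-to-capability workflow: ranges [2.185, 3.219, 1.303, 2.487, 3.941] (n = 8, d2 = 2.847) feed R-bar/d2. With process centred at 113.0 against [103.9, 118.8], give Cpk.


R_bar = (2.185 + 3.219 + 1.303 + 2.487 + 3.941) / 5 = 2.627
sigma = R_bar / d2 = 2.627 / 2.847 = 0.92272568
Cp = (USL - LSL)/(6*sigma) = (118.8 - 103.9)/(6*0.92272568) = 2.6913
Cpu = (118.8 - 113.0)/(3*0.92272568) = 2.0952
Cpl = (113.0 - 103.9)/(3*0.92272568) = 3.2874
Cpk = min(Cpu, Cpl) = 2.0952

2.0952


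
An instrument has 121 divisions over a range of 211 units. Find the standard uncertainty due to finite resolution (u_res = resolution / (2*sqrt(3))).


resolution = range / divisions
resolution = 211 / 121 = 1.7438017
u_res = resolution / (2*sqrt(3))
u_res = 1.7438017 / 3.4641016
u_res = 0.5034

0.5034


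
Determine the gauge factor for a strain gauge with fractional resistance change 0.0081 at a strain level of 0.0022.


GF = (dR/R) / epsilon
= 0.0081 / 0.0022
= 3.6818

3.6818


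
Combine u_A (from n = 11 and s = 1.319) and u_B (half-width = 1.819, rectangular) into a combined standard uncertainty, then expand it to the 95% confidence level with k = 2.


u_A = s / sqrt(n) = 1.319 / sqrt(11) = 0.39769346
u_B = half_width / sqrt(3) = 1.819 / sqrt(3) = 1.0502001
uc = sqrt(u_A^2 + u_B^2) = sqrt(0.39769346^2 + 1.0502001^2) = 1.1229783
U = k * uc = 2 * 1.1229783
U = 2.2460

2.2460


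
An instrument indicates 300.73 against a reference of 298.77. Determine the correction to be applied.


Correction = standard - reading
= 298.77 - 300.73
= -1.9600

-1.9600


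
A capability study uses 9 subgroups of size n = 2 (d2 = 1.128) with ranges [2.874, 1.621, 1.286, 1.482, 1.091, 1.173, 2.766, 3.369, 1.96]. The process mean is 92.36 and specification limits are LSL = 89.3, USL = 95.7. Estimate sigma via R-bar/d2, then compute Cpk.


R_bar = (2.874 + 1.621 + 1.286 + 1.482 + 1.091 + 1.173 + 2.766 + 3.369 + 1.96) / 9 = 1.958
sigma = R_bar / d2 = 1.958 / 1.128 = 1.7358156
Cp = (USL - LSL)/(6*sigma) = (95.7 - 89.3)/(6*1.7358156) = 0.6145
Cpu = (95.7 - 92.36)/(3*1.7358156) = 0.6414
Cpl = (92.36 - 89.3)/(3*1.7358156) = 0.5876
Cpk = min(Cpu, Cpl) = 0.5876

0.5876


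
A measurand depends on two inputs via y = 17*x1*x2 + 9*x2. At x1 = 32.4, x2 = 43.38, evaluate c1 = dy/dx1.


y = 17*x1*x2 + 9*x2
dy/dx1 = 17*x2
Evaluate at x2 = 43.38: c1 = 17 * 43.38
c1 = 737.4600

737.4600


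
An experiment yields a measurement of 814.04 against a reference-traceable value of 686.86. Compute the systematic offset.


Systematic error = measured - true
= 814.04 - 686.86
= 127.1800

127.1800


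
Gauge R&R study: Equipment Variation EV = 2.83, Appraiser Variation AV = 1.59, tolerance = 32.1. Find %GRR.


GRR = sqrt(EV^2 + AV^2) = sqrt(2.83^2 + 1.59^2) = 3.2460746
%GRR = GRR / tol * 100 = 3.2460746 / 32.1 * 100
%GRR = 10.1124

10.1124


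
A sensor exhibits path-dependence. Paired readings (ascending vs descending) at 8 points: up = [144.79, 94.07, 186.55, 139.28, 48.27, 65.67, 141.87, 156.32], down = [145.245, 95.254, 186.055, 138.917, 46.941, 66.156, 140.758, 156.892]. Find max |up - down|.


|144.79 - 145.245| = 0.4550
|94.07 - 95.254| = 1.1840
|186.55 - 186.055| = 0.4950
|139.28 - 138.917| = 0.3630
|48.27 - 46.941| = 1.3290
|65.67 - 66.156| = 0.4860
|141.87 - 140.758| = 1.1120
|156.32 - 156.892| = 0.5720
hysteresis = max(diffs) = 1.3290

1.3290


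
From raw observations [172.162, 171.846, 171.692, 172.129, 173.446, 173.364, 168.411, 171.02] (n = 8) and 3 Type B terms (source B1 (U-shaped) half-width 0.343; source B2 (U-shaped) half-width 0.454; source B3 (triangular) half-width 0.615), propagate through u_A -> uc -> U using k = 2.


mean = (172.162 + 171.846 + 171.692 + 172.129 + 173.446 + 173.364 + 168.411 + 171.02) / 8 = 171.75875
s = sqrt(sum((x - mean)^2)/(n-1)) = 1.5806231
u_A = s / sqrt(n) = 1.5806231 / sqrt(8) = 0.55883466
u_B1 = 0.343 / sqrt(2) = 0.24253763
u_B2 = 0.454 / sqrt(2) = 0.32102648
u_B3 = 0.615 / sqrt(6) = 0.2510727
uc = sqrt(0.55883466^2 + 0.24253763^2 + 0.32102648^2 + 0.2510727^2) = 0.73295033
U = k * uc = 2 * 0.73295033
U = 1.4659

1.4659


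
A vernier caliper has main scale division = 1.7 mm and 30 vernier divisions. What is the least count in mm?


LC = MSD / n_div
= 1.7 / 30
= 0.0567

0.0567


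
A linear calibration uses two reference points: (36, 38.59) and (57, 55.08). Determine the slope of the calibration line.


slope = (y2 - y1) / (x2 - x1)
= (55.08 - 38.59) / (57 - 36)
= 16.4900 / 21
= 0.7852

0.7852


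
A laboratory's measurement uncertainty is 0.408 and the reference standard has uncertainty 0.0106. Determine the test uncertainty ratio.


TUR = u_lab / u_ref
= 0.408 / 0.0106
= 38.4906

38.4906


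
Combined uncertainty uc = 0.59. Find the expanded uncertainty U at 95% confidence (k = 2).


U = k * uc
U = 2 * 0.59
U = 1.1800

1.1800


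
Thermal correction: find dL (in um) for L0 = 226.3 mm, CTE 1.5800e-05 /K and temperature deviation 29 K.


dL = L * alpha * dT
= 226.3 * 1.5800e-05 * 29
= 0.1036907 mm
dL_um = 0.1036907 * 1000 = 103.6907 um

103.6907


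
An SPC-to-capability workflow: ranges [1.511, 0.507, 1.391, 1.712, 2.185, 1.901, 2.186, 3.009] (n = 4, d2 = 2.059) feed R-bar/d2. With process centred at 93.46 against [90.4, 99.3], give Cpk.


R_bar = (1.511 + 0.507 + 1.391 + 1.712 + 2.185 + 1.901 + 2.186 + 3.009) / 8 = 1.80025
sigma = R_bar / d2 = 1.80025 / 2.059 = 0.8743322
Cp = (USL - LSL)/(6*sigma) = (99.3 - 90.4)/(6*0.8743322) = 1.6965
Cpu = (99.3 - 93.46)/(3*0.8743322) = 2.2265
Cpl = (93.46 - 90.4)/(3*0.8743322) = 1.1666
Cpk = min(Cpu, Cpl) = 1.1666

1.1666


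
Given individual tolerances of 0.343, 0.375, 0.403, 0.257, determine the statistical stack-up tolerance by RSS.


RSS = sqrt(0.343^2 + 0.375^2 + 0.403^2 + 0.257^2)
= sqrt(0.486732)
= 0.6977

0.6977


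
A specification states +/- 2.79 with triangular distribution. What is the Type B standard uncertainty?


u_B = half_width / sqrt(6)
u_B = 2.79 / 2.4494897
u_B = 1.1390

1.1390


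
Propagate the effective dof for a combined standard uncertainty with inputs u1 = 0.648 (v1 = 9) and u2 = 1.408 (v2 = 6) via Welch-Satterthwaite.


uc = sqrt(u1^2 + u2^2) = sqrt(0.648^2 + 1.408^2) = 1.5499574
v_eff = uc^4 / (u1^4/v1 + u2^4/v2)
= 1.5499574^4 / (0.648^4/9 + 1.408^4/6)
= 5.7713717 / 0.67461829
v_eff = 8.5550

8.5550


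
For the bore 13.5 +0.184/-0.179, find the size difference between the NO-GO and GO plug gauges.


GO = nominal - lower_tol (smallest hole = maximum material condition)
GO = 13.5 - 0.179 = 13.321
NO-GO = nominal + upper_tol (largest hole = least material condition)
NO-GO = 13.5 + 0.184 = 13.684
spread = NO-GO - GO = 13.684 - 13.321 = 0.3630

0.3630


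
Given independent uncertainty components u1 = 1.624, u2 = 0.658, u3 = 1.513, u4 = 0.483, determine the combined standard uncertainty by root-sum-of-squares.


uc = sqrt(1.624^2 + 0.658^2 + 1.513^2 + 0.483^2)
uc = sqrt(5.592798)
uc = 2.3649

2.3649


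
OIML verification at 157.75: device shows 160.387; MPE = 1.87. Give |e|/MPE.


e = indication - reference = 160.387 - 157.75 = 2.6370
|e| = 2.6370
ratio = |e| / MPE = 2.6370 / 1.87
ratio = 1.4102

1.4102


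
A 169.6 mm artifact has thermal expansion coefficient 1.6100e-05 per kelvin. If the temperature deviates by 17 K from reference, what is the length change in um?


dL = L * alpha * dT
= 169.6 * 1.6100e-05 * 17
= 0.0464195 mm
dL_um = 0.0464195 * 1000 = 46.4195 um

46.4195


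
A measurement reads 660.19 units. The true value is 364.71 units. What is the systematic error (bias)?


Systematic error = measured - true
= 660.19 - 364.71
= 295.4800

295.4800


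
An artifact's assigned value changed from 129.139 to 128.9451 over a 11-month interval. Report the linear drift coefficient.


rate = (v2 - v1) / months
= (128.9451 - 129.139) / 11
= -0.1939 / 11
= -0.0176

-0.0176


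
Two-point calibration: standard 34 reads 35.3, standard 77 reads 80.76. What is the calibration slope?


slope = (y2 - y1) / (x2 - x1)
= (80.76 - 35.3) / (77 - 34)
= 45.4600 / 43
= 1.0572

1.0572


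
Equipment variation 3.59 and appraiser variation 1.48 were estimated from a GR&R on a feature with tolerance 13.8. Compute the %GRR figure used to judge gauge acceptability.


GRR = sqrt(EV^2 + AV^2) = sqrt(3.59^2 + 1.48^2) = 3.8831044
%GRR = GRR / tol * 100 = 3.8831044 / 13.8 * 100
%GRR = 28.1384

28.1384


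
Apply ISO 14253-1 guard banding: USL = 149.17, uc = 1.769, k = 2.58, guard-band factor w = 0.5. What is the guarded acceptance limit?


U = k * uc = 2.58 * 1.769 = 4.56402
guard band g = w * U = 0.5 * 4.56402 = 2.28201
AL = USL - g = 149.17 - 2.28201
AL = 146.8880

146.8880


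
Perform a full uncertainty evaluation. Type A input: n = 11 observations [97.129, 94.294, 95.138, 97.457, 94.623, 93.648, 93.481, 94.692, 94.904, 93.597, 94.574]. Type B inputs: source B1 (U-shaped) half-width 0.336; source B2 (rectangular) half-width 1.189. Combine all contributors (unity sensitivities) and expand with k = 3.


mean = (97.129 + 94.294 + 95.138 + 97.457 + 94.623 + 93.648 + 93.481 + 94.692 + 94.904 + 93.597 + 94.574) / 11 = 94.867
s = sqrt(sum((x - mean)^2)/(n-1)) = 1.3199905
u_A = s / sqrt(n) = 1.3199905 / sqrt(11) = 0.39799211
u_B1 = 0.336 / sqrt(2) = 0.23758788
u_B2 = 1.189 / sqrt(3) = 0.68646947
uc = sqrt(0.39799211^2 + 0.23758788^2 + 0.68646947^2) = 0.82830312
U = k * uc = 3 * 0.82830312
U = 2.4849

2.4849


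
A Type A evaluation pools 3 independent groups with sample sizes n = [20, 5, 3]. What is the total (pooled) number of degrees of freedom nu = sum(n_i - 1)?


nu = sum_i (n_i - 1)
nu = ((20 - 1) + (5 - 1) + (3 - 1))
nu = 19 + 4 + 2
nu = 25

25


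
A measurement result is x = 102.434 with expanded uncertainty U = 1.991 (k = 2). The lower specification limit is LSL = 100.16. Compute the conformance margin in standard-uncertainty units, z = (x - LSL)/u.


u = U / k = 1.991 / 2 = 0.9955
margin = |LSL - x| = |100.16 - 102.434| = 2.274
z = margin / u = 2.274 / 0.9955
z = 2.2843

2.2843


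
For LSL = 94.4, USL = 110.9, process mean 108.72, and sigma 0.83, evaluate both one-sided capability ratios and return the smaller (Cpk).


Cpu = (USL - mean) / (3*sigma) = (110.9 - 108.72) / (3*0.83) = 0.8755
Cpl = (mean - LSL) / (3*sigma) = (108.72 - 94.4) / (3*0.83) = 5.7510
Cpk = min(Cpu, Cpl) = 0.8755

0.8755


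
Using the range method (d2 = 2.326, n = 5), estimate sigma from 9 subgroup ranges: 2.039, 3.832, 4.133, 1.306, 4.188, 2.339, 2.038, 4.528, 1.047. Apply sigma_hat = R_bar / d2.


R_bar = (2.039 + 3.832 + 4.133 + 1.306 + 4.188 + 2.339 + 2.038 + 4.528 + 1.047) / 9
R_bar = 25.45 / 9 = 2.8277778
sigma_hat = R_bar / d2 = 2.8277778 / 2.326 = 1.2157

1.2157


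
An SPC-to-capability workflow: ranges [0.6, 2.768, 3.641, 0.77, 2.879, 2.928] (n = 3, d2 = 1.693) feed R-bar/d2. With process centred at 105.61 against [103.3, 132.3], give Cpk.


R_bar = (0.6 + 2.768 + 3.641 + 0.77 + 2.879 + 2.928) / 6 = 2.2643333
sigma = R_bar / d2 = 2.2643333 / 1.693 = 1.337468
Cp = (USL - LSL)/(6*sigma) = (132.3 - 103.3)/(6*1.337468) = 3.6138
Cpu = (132.3 - 105.61)/(3*1.337468) = 6.6519
Cpl = (105.61 - 103.3)/(3*1.337468) = 0.5757
Cpk = min(Cpu, Cpl) = 0.5757

0.5757


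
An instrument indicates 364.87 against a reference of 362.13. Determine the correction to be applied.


Correction = standard - reading
= 362.13 - 364.87
= -2.7400

-2.7400


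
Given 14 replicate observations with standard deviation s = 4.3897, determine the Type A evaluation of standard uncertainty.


u_A = s / sqrt(n)
u_A = 4.3897 / sqrt(14)
u_A = 4.3897 / 3.7416574
u_A = 1.1732

1.1732


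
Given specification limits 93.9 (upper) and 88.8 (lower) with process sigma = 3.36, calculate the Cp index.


Cp = (USL - LSL) / (6 * sigma)
= (93.9 - 88.8) / (6 * 3.36)
= 5.1000 / 20.1600
= 0.2530

0.2530


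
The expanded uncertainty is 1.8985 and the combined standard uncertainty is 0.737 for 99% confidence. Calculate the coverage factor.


k = U / uc
k = 1.8985 / 0.737
k = 2.576

2.576


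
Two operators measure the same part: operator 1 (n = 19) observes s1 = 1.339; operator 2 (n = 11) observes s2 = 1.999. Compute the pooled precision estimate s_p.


s_p = sqrt(((n1-1)*s1^2 + (n2-1)*s2^2) / (n1+n2-2))
numerator = (19-1)*1.339^2 + (11-1)*1.999^2 = 32.272578 + 39.96001 = 72.232588
denominator = 19 + 11 - 2 = 28
s_p^2 = 72.232588 / 28 = 2.5797353
s_p = sqrt(2.5797353) = 1.6062

1.6062


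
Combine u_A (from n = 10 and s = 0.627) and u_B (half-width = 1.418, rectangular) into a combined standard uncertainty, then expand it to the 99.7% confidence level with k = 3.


u_A = s / sqrt(n) = 0.627 / sqrt(10) = 0.19827481
u_B = half_width / sqrt(3) = 1.418 / sqrt(3) = 0.81868268
uc = sqrt(u_A^2 + u_B^2) = sqrt(0.19827481^2 + 0.81868268^2) = 0.84235042
U = k * uc = 3 * 0.84235042
U = 2.5271

2.5271


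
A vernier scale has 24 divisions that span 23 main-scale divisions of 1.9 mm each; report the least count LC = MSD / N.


LC = MSD / n_div
= 1.9 / 24
= 0.0792

0.0792


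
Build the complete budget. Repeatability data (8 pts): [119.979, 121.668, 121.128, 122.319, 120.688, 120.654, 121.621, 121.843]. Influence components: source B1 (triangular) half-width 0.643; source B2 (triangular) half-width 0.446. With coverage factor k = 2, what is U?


mean = (119.979 + 121.668 + 121.128 + 122.319 + 120.688 + 120.654 + 121.621 + 121.843) / 8 = 121.2375
s = sqrt(sum((x - mean)^2)/(n-1)) = 0.76596438
u_A = s / sqrt(n) = 0.76596438 / sqrt(8) = 0.2708093
u_B1 = 0.643 / sqrt(6) = 0.26250365
u_B2 = 0.446 / sqrt(6) = 0.18207874
uc = sqrt(0.2708093^2 + 0.26250365^2 + 0.18207874^2) = 0.41880605
U = k * uc = 2 * 0.41880605
U = 0.8376

0.8376
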